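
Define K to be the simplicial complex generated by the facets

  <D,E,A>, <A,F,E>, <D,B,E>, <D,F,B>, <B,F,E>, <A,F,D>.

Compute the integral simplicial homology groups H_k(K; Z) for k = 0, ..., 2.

H_0 ≅ Z,  H_1 = 0,  H_2 ≅ Z.

Take the total order A < B < D < E < F on the vertex set. Then K (dimension 2) consists of the simplices:

  0-simplices (5): A, B, D, E, F
  1-simplices (9): AD, AE, AF, BD, BE, BF, DE, DF, EF
  2-simplices (6): ADE, ADF, AEF, BDE, BDF, BEF

so the chain groups are C_0 ≅ Z^5, C_1 ≅ Z^9, C_2 ≅ Z^6.

The boundary map ∂_1: C_1 → C_0 maps an edge to its endpoints' difference, ∂[p,q] = q − p. For instance
  ∂BE = E − B.
The 5×9 boundary matrix has rank 4 and Smith normal form diag(1,1,1,1).

The boundary map ∂_2: C_2 → C_1 maps a triangle to the signed sum of its edges. For instance
  ∂ADE = DE − AE + AD,
  ∂BEF = EF − BF + BE.
As a 9×6 matrix over Z this has rank 5, with invariant factors (1,1,1,1,1).

From H_k ≅ ker(∂_k) / im(∂_{k+1}) we obtain:

  H_0: rank C_0 − rank ∂_1 = 5 − 4 = 1, and the invariant factors of ∂_1 are all 1, so H_0 ≅ Z.
  H_1: rank ker ∂_1 − rank ∂_2 = (9 − 4) − 5 = 0, and the invariant factors of ∂_2 are all 1, so H_1 ≅ 0.
  H_2: rank ker ∂_2 − rank ∂_3 = (6 − 5) − 0 = 1, and there is no ∂_3, so H_2 ≅ Z.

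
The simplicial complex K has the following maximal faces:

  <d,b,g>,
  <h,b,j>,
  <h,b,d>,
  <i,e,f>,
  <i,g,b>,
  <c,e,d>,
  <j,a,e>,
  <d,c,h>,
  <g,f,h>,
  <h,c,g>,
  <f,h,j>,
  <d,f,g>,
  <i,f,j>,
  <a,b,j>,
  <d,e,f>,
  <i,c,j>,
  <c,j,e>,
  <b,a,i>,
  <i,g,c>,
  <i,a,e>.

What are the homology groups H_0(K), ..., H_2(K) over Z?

H_0 = Z,  H_1 = Z ⊕ Z/2,  H_2 = 0.

Order the vertices as a < b < c < d < e < f < g < h < i < j. Listing each simplex with vertices in this order, K has dimension 2 with simplices:

  0-simplices (10): a, b, c, d, e, f, g, h, i, j
  1-simplices (30): ab, ae, ai, aj, bd, bg, bh, bi, bj, cd, ce, cg, ch, ci, cj, de, df, dg, dh, ef, ei, ej, fg, fh, fi, fj, gh, gi, hj, ij
  2-simplices (20): abi, abj, aei, aej, bdg, bdh, bgi, bhj, cde, cdh, cej, cgh, cgi, cij, def, dfg, efi, fgh, fhj, fij

Hence C_0 ≅ Z^10, C_1 ≅ Z^30, C_2 ≅ Z^20.

Boundary ∂_1: C_1 → C_0 sends each edge [p,q] (with p < q) to q − p. For instance
  ∂cd = d − c.
The 10×30 boundary matrix has rank 9 and Smith normal form diag(1,1,1,1,1,1,1,1,1).

The boundary map ∂_2: C_2 → C_1 acts by ∂[p,q,r] = [q,r] − [p,r] + [p,q]. For instance
  ∂abj = bj − aj + ab,
  ∂cgi = gi − ci + cg.
The resulting 30×20 matrix has rank 20, and its Smith normal form has invariant factors (1,1,1,1,1,1,1,1,1,1,1,1,1,1,1,1,1,1,1,2).

Now H_k = ker ∂_k / im ∂_{k+1}, so:

  H_0: rank C_0 − rank ∂_1 = 10 − 9 = 1, and the invariant factors of ∂_1 are all 1, so H_0 = Z.
  H_1: rank ker ∂_1 − rank ∂_2 = (30 − 9) − 20 = 1, and ∂_2 has invariant factor 2 > 1, so H_1 = Z ⊕ Z/2.
  H_2: rank ker ∂_2 − rank ∂_3 = (20 − 20) − 0 = 0, and there is no ∂_3, so H_2 = 0.

As a check, the Euler characteristic is 10 − 30 + 20 = 0, which agrees with 1 − 1 + 0 = 0.
(K is a triangulation of the Klein bottle.)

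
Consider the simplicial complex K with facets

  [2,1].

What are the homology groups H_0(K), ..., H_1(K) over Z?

H_0 ≅ Z,  H_1 = 0.

Fix the vertex order 1 < 2 and write every simplex with vertices in increasing order. Then dim K = 1 and the simplices of K are:

  0-simplices (2): [1], [2]
  1-simplices (1): [1,2]

giving chain groups C_0 ≅ Z^2, C_1 ≅ Z^1.

The boundary map ∂_1: C_1 → C_0 maps an edge to its endpoints' difference, ∂[p,q] = q − p. For instance
  ∂[1,2] = [2] − [1].
This gives a 2×1 integer matrix of rank 1; reducing to Smith normal form yields diagonal entries (1).

Computing H_k = (kernel of ∂_k) / (image of ∂_{k+1}):

  H_0: rank C_0 − rank ∂_1 = 2 − 1 = 1, and the invariant factors of ∂_1 are all 1, so H_0 = Z.
  H_1: rank ker ∂_1 − rank ∂_2 = (1 − 1) − 0 = 0, and there is no ∂_2, so H_1 = 0.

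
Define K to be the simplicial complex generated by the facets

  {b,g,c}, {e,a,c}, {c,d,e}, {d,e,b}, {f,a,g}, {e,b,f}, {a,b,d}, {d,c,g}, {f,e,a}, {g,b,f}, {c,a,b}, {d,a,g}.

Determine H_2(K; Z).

We work with the vertex ordering a < b < c < d < e < f < g. The simplices of K, each written with vertices in increasing order, are:

  0-simplices (7): a, b, c, d, e, f, g
  1-simplices (18): ab, ac, ad, ae, af, ag, bc, bd, be, bf, bg, cd, ce, cg, de, dg, ef, fg
  2-simplices (12): abc, abd, ace, adg, aef, afg, bcg, bde, bef, bfg, cde, cdg

giving chain groups C_0 ≅ Z^7, C_1 ≅ Z^18, C_2 ≅ Z^12.

The boundary map ∂_1: C_1 → C_0 is given by ∂[p,q] = [q] − [p]. For instance
  ∂ae = e − a.
The 7×18 boundary matrix has rank 6 and Smith normal form diag(1,1,1,1,1,1).

Boundary ∂_2: C_2 → C_1 acts by ∂[p,q,r] = [q,r] − [p,r] + [p,q]. For instance
  ∂cde = de − ce + cd,
  ∂adg = dg − ag + ad.
The 18×12 boundary matrix has rank 12 and Smith normal form diag(1,1,1,1,1,1,1,1,1,1,1,2).

Reading off H_k = ker ∂_k / im ∂_{k+1}:

  H_2: rank ker ∂_2 − rank ∂_3 = (12 − 12) − 0 = 0, and there is no ∂_3, so H_2 ≅ 0.

H_2 ≅ 0.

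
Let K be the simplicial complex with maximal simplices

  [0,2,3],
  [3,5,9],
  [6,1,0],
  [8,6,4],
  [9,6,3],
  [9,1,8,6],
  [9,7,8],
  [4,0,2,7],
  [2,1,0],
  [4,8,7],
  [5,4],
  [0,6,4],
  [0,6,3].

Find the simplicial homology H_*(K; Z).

H_0 = Z,  H_1 = Z,  H_2 = 0,  H_3 = 0.

We work with the vertex ordering 0 < 1 < 2 < 3 < 4 < 5 < 6 < 7 < 8 < 9. The simplices of K, each written with vertices in increasing order, are:

  0-simplices (10): [0], [1], [2], [3], [4], [5], [6], [7], [8], [9]
  1-simplices (26): (26 of them)
  2-simplices (18): [0,1,2], [0,1,6], [0,2,3], [0,2,4], [0,2,7], [0,3,6], [0,4,6], [0,4,7], [1,6,8], [1,6,9], [1,8,9], [2,4,7], [3,5,9], [3,6,9], [4,6,8], [4,7,8], [6,8,9], [7,8,9]
  3-simplices (2): [0,2,4,7], [1,6,8,9]

so the chain groups are C_0 ≅ Z^10, C_1 ≅ Z^26, C_2 ≅ Z^18, C_3 ≅ Z^2.

∂_1: C_1 → C_0 is given by ∂[p,q] = [q] − [p]. For instance
  ∂[0,6] = [6] − [0].
As a 10×26 matrix over Z this has rank 9, with invariant factors (1,1,1,1,1,1,1,1,1).

The boundary map ∂_2: C_2 → C_1 sends each 2-simplex [p,q,r] to [q,r] − [p,r] + [p,q]. For instance
  ∂[0,1,2] = [1,2] − [0,2] + [0,1],
  ∂[3,5,9] = [5,9] − [3,9] + [3,5].
The resulting 26×18 matrix has rank 16, and its Smith normal form has invariant factors (1,1,1,1,1,1,1,1,1,1,1,1,1,1,1,1).

The boundary map ∂_3: C_3 → C_2 sends each 3-simplex σ to the alternating sum Σ_i (−1)^i (σ with its i-th vertex removed). For instance
  ∂[1,6,8,9] = [6,8,9] − [1,8,9] + [1,6,9] − [1,6,8],
  ∂[0,2,4,7] = [2,4,7] − [0,4,7] + [0,2,7] − [0,2,4].
As a 18×2 matrix over Z this has rank 2, with invariant factors (1,1).

Now H_k = ker ∂_k / im ∂_{k+1}, so:

  H_0: rank C_0 − rank ∂_1 = 10 − 9 = 1, and the invariant factors of ∂_1 are all 1, so H_0 ≅ Z.
  H_1: rank ker ∂_1 − rank ∂_2 = (26 − 9) − 16 = 1, and the invariant factors of ∂_2 are all 1, so H_1 ≅ Z.
  H_2: rank ker ∂_2 − rank ∂_3 = (18 − 16) − 2 = 0, and the invariant factors of ∂_3 are all 1, so H_2 ≅ 0.
  H_3: rank ker ∂_3 − rank ∂_4 = (2 − 2) − 0 = 0, and there is no ∂_4, so H_3 ≅ 0.

As a check, the Euler characteristic is 10 − 26 + 18 − 2 = 0, which agrees with 1 − 1 + 0 − 0 = 0.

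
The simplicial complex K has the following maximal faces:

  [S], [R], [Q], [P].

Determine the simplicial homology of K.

H_0 = Z^4.

We work with the vertex ordering P < Q < R < S. The simplices of K, each written with vertices in increasing order, are:

  0-simplices (4): P, Q, R, S

so the chain groups are C_0 ≅ Z^4.

Reading off H_k = ker ∂_k / im ∂_{k+1}:

  H_0: rank C_0 − rank ∂_1 = 4 − 0 = 4, and there is no ∂_1, so H_0 = Z^4.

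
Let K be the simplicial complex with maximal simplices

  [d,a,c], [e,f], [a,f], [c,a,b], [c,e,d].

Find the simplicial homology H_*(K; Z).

H_0 = Z,  H_1 = Z,  H_2 = 0.

Take the total order a < b < c < d < e < f on the vertex set. Then K (dimension 2) consists of the simplices:

  0-simplices (6): a, b, c, d, e, f
  1-simplices (9): ab, ac, ad, af, bc, cd, ce, de, ef
  2-simplices (3): abc, acd, cde

giving chain groups C_0 ≅ Z^6, C_1 ≅ Z^9, C_2 ≅ Z^3.

∂_1: C_1 → C_0 is given by ∂[p,q] = [q] − [p].
The resulting 6×9 matrix has rank 5, and its Smith normal form has invariant factors (1,1,1,1,1).

Boundary ∂_2: C_2 → C_1 sends each 2-simplex [p,q,r] to [q,r] − [p,r] + [p,q]. For instance
  ∂cde = de − ce + cd,
  ∂acd = cd − ad + ac.
As a 9×3 matrix over Z this has rank 3, with invariant factors (1,1,1).

Reading off H_k = ker ∂_k / im ∂_{k+1}:

  H_0: rank C_0 − rank ∂_1 = 6 − 5 = 1, and the invariant factors of ∂_1 are all 1, so H_0 = Z.
  H_1: rank ker ∂_1 − rank ∂_2 = (9 − 5) − 3 = 1, and the invariant factors of ∂_2 are all 1, so H_1 = Z.
  H_2: rank ker ∂_2 − rank ∂_3 = (3 − 3) − 0 = 0, and there is no ∂_3, so H_2 = 0.

As a check, the Euler characteristic is 6 − 9 + 3 = 0, which agrees with 1 − 1 + 0 = 0.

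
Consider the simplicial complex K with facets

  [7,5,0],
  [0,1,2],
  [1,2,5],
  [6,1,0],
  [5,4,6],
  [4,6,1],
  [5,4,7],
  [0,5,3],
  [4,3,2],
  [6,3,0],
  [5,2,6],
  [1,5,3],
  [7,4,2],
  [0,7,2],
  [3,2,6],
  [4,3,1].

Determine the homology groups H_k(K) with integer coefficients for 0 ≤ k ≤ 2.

H_0 = Z,  H_1 = Z^2,  H_2 = Z.

K has 8 vertices, 24 edges, 16 triangles.
rank ∂_0 = 0, rank ∂_1 = 7 ⇒ b_0 = 8 − 0 − 7 = 1; all invariant factors of ∂_1 are 1 so no torsion. So H_0 ≅ Z.
rank ∂_1 = 7, rank ∂_2 = 15 ⇒ b_1 = 24 − 7 − 15 = 2; all invariant factors of ∂_2 are 1 so no torsion. So H_1 ≅ Z^2.
rank ∂_2 = 15, rank ∂_3 = 0 ⇒ b_2 = 16 − 15 − 0 = 1. So H_2 ≅ Z.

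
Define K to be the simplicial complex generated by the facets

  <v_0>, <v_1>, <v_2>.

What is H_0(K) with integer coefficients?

H_0 ≅ Z^3.

Fix the vertex order v_0 < v_1 < v_2 and write every simplex with vertices in increasing order. Then dim K = 0 and the simplices of K are:

  0-simplices (3): [v_0], [v_1], [v_2]

so the chain groups are C_0 ≅ Z^3.

Now H_k = ker ∂_k / im ∂_{k+1}, so:

  H_0: rank C_0 − rank ∂_1 = 3 − 0 = 3, and there is no ∂_1, so H_0 = Z^3.

(K is a triangulation of a set of 3 points.)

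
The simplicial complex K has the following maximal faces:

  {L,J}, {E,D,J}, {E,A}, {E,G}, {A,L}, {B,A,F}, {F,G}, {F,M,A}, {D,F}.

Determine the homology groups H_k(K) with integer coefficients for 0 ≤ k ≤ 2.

H_0 = Z,  H_1 = Z^3,  H_2 = 0.

Order the vertices as A < B < D < E < F < G < J < L < M. Listing each simplex with vertices in this order, K has dimension 2 with simplices:

  0-simplices (9): A, B, D, E, F, G, J, L, M
  1-simplices (14): AB, AE, AF, AL, AM, BF, DE, DF, DJ, EG, EJ, FG, FM, JL
  2-simplices (3): ABF, AFM, DEJ

giving chain groups C_0 ≅ Z^9, C_1 ≅ Z^14, C_2 ≅ Z^3.

Boundary ∂_1: C_1 → C_0 is given by ∂[p,q] = [q] − [p].
This gives a 9×14 integer matrix of rank 8; reducing to Smith normal form yields diagonal entries (1,1,1,1,1,1,1,1).

∂_2: C_2 → C_1 sends each 2-simplex [p,q,r] to [q,r] − [p,r] + [p,q]. For instance
  ∂ABF = BF − AF + AB,
  ∂DEJ = EJ − DJ + DE.
As a 14×3 matrix over Z this has rank 3, with invariant factors (1,1,1).

From H_k ≅ ker(∂_k) / im(∂_{k+1}) we obtain:

  H_0: rank C_0 − rank ∂_1 = 9 − 8 = 1, and the invariant factors of ∂_1 are all 1, so H_0 = Z.
  H_1: rank ker ∂_1 − rank ∂_2 = (14 − 8) − 3 = 3, and the invariant factors of ∂_2 are all 1, so H_1 = Z^3.
  H_2: rank ker ∂_2 − rank ∂_3 = (3 − 3) − 0 = 0, and there is no ∂_3, so H_2 = 0.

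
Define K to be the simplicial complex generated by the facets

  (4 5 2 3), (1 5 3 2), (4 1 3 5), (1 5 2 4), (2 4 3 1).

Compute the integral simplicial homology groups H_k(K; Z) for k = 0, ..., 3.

H_0 ≅ Z,  H_1 = 0,  H_2 = 0,  H_3 ≅ Z.

Take the total order 1 < 2 < 3 < 4 < 5 on the vertex set. Then K (dimension 3) consists of the simplices:

  0-simplices (5): [1], [2], [3], [4], [5]
  1-simplices (10): [1,2], [1,3], [1,4], [1,5], [2,3], [2,4], [2,5], [3,4], [3,5], [4,5]
  2-simplices (10): [1,2,3], [1,2,4], [1,2,5], [1,3,4], [1,3,5], [1,4,5], [2,3,4], [2,3,5], [2,4,5], [3,4,5]
  3-simplices (5): [1,2,3,4], [1,2,3,5], [1,2,4,5], [1,3,4,5], [2,3,4,5]

Hence C_0 ≅ Z^5, C_1 ≅ Z^10, C_2 ≅ Z^10, C_3 ≅ Z^5.

The boundary map ∂_1: C_1 → C_0 is given by ∂[p,q] = [q] − [p]. For instance
  ∂[1,5] = [5] − [1].
The 5×10 boundary matrix has rank 4 and Smith normal form diag(1,1,1,1).

The boundary map ∂_2: C_2 → C_1 maps a triangle to the signed sum of its edges. For instance
  ∂[1,2,5] = [2,5] − [1,5] + [1,2],
  ∂[1,3,5] = [3,5] − [1,5] + [1,3].
This gives a 10×10 integer matrix of rank 6; reducing to Smith normal form yields diagonal entries (1,1,1,1,1,1).

The boundary map ∂_3: C_3 → C_2 sends each 3-simplex σ to the alternating sum Σ_i (−1)^i (σ with its i-th vertex removed). For instance
  ∂[2,3,4,5] = [3,4,5] − [2,4,5] + [2,3,5] − [2,3,4],
  ∂[1,2,3,5] = [2,3,5] − [1,3,5] + [1,2,5] − [1,2,3].
The resulting 10×5 matrix has rank 4, and its Smith normal form has invariant factors (1,1,1,1).

Computing H_k = (kernel of ∂_k) / (image of ∂_{k+1}):

  H_0: rank C_0 − rank ∂_1 = 5 − 4 = 1, and the invariant factors of ∂_1 are all 1, so H_0 = Z.
  H_1: rank ker ∂_1 − rank ∂_2 = (10 − 4) − 6 = 0, and the invariant factors of ∂_2 are all 1, so H_1 = 0.
  H_2: rank ker ∂_2 − rank ∂_3 = (10 − 6) − 4 = 0, and the invariant factors of ∂_3 are all 1, so H_2 = 0.
  H_3: rank ker ∂_3 − rank ∂_4 = (5 − 4) − 0 = 1, and there is no ∂_4, so H_3 = Z.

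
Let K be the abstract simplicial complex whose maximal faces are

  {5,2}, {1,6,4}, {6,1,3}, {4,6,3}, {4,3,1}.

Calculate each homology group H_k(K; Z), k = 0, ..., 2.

Fix the vertex order 1 < 2 < 3 < 4 < 5 < 6 and write every simplex with vertices in increasing order. Then dim K = 2 and the simplices of K are:

  0-simplices (6): [1], [2], [3], [4], [5], [6]
  1-simplices (7): [1,3], [1,4], [1,6], [2,5], [3,4], [3,6], [4,6]
  2-simplices (4): [1,3,4], [1,3,6], [1,4,6], [3,4,6]

so the chain groups are C_0 ≅ Z^6, C_1 ≅ Z^7, C_2 ≅ Z^4.

The boundary map ∂_1: C_1 → C_0 sends each edge [p,q] (with p < q) to q − p.
This gives a 6×7 integer matrix of rank 4; reducing to Smith normal form yields diagonal entries (1,1,1,1).

∂_2: C_2 → C_1 maps a triangle to the signed sum of its edges. For instance
  ∂[1,3,4] = [3,4] − [1,4] + [1,3],
  ∂[1,4,6] = [4,6] − [1,6] + [1,4].
The resulting 7×4 matrix has rank 3, and its Smith normal form has invariant factors (1,1,1).

Now H_k = ker ∂_k / im ∂_{k+1}, so:

  H_0: rank C_0 − rank ∂_1 = 6 − 4 = 2, and the invariant factors of ∂_1 are all 1, so H_0 ≅ Z^2.
  H_1: rank ker ∂_1 − rank ∂_2 = (7 − 4) − 3 = 0, and the invariant factors of ∂_2 are all 1, so H_1 ≅ 0.
  H_2: rank ker ∂_2 − rank ∂_3 = (4 − 3) − 0 = 1, and there is no ∂_3, so H_2 ≅ Z.

As a check, the Euler characteristic is 6 − 7 + 4 = 3, which agrees with 2 − 0 + 1 = 3.

H_0 ≅ Z^2,  H_1 = 0,  H_2 ≅ Z.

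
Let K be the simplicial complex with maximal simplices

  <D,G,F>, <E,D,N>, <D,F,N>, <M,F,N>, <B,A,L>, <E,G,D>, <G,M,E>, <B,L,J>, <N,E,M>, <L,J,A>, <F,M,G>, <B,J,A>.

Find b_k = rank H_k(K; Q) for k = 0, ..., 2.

b_0 = 2, b_1 = 0, b_2 = 2.

Take the total order A < B < D < E < F < G < J < L < M < N on the vertex set. Then K (dimension 2) consists of the simplices:

  0-simplices (10): A, B, D, E, F, G, J, L, M, N
  1-simplices (18): AB, AJ, AL, BJ, BL, DE, DF, DG, DN, EG, EM, EN, FG, FM, FN, GM, JL, MN
  2-simplices (12): ABJ, ABL, AJL, BJL, DEG, DEN, DFG, DFN, EGM, EMN, FGM, FMN

so the chain groups are C_0 ≅ Z^10, C_1 ≅ Z^18, C_2 ≅ Z^12.

Boundary ∂_1: C_1 → C_0 is given by ∂[p,q] = [q] − [p].
As a 10×18 matrix over Z this has rank 8, with invariant factors (1,1,1,1,1,1,1,1).

The boundary map ∂_2: C_2 → C_1 acts by ∂[p,q,r] = [q,r] − [p,r] + [p,q]. For instance
  ∂DEN = EN − DN + DE,
  ∂ABL = BL − AL + AB.
The resulting 18×12 matrix has rank 10, and its Smith normal form has invariant factors (1,1,1,1,1,1,1,1,1,1).

Reading off H_k = ker ∂_k / im ∂_{k+1}:

  H_0: rank C_0 − rank ∂_1 = 10 − 8 = 2, and the invariant factors of ∂_1 are all 1, so H_0 ≅ Z^2.
  H_1: rank ker ∂_1 − rank ∂_2 = (18 − 8) − 10 = 0, and the invariant factors of ∂_2 are all 1, so H_1 ≅ 0.
  H_2: rank ker ∂_2 − rank ∂_3 = (12 − 10) − 0 = 2, and there is no ∂_3, so H_2 ≅ Z^2.

(K is a triangulation of the disjoint union of the 2-sphere S^2 and the 2-sphere S^2.)

Hence the Betti numbers are b_0 = 2, b_1 = 0, b_2 = 2.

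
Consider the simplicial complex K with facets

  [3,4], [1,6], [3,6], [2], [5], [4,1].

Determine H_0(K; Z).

Fix the vertex order 1 < 2 < 3 < 4 < 5 < 6 and write every simplex with vertices in increasing order. Then dim K = 1 and the simplices of K are:

  0-simplices (6): [1], [2], [3], [4], [5], [6]
  1-simplices (4): [1,4], [1,6], [3,4], [3,6]

so the chain groups are C_0 ≅ Z^6, C_1 ≅ Z^4.

∂_1: C_1 → C_0 sends each edge [p,q] (with p < q) to q − p.
The 6×4 boundary matrix has rank 3 and Smith normal form diag(1,1,1).

Computing H_k = (kernel of ∂_k) / (image of ∂_{k+1}):

  H_0: rank C_0 − rank ∂_1 = 6 − 3 = 3, and the invariant factors of ∂_1 are all 1, so H_0 ≅ Z^3.

H_0 = Z^3.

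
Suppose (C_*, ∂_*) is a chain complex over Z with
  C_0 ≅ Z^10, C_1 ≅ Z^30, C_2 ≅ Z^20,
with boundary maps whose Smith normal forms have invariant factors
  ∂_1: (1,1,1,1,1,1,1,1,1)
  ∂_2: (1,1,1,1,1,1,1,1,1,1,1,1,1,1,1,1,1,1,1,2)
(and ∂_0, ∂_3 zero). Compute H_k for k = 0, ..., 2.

H_0: b_0 = 10 − 0 − 9 = 1; torsion from ∂_1 factors > 1: none. So H_0 = Z.
H_1: b_1 = 30 − 9 − 20 = 1; torsion from ∂_2 factors > 1: [2]. So H_1 = Z × Z/2.
H_2: b_2 = 20 − 20 − 0 = 0; torsion from ∂_3 factors > 1: none. So H_2 = 0.

H_0 = Z,  H_1 = Z × Z/2,  H_2 = 0.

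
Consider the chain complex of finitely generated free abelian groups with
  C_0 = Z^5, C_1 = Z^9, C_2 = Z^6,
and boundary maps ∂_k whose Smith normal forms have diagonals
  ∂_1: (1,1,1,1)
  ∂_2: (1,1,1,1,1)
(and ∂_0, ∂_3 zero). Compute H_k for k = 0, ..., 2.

H_0 ≅ Z,  H_1 = 0,  H_2 ≅ Z.

H_0: b_0 = 5 − 0 − 4 = 1; torsion from ∂_1 factors > 1: none. So H_0 ≅ Z.
H_1: b_1 = 9 − 4 − 5 = 0; torsion from ∂_2 factors > 1: none. So H_1 ≅ 0.
H_2: b_2 = 6 − 5 − 0 = 1; torsion from ∂_3 factors > 1: none. So H_2 ≅ Z.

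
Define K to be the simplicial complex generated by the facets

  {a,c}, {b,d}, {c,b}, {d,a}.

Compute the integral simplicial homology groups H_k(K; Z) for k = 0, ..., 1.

Take the total order a < b < c < d on the vertex set. Then K (dimension 1) consists of the simplices:

  0-simplices (4): a, b, c, d
  1-simplices (4): ac, ad, bc, bd

so the chain groups are C_0 ≅ Z^4, C_1 ≅ Z^4.

Boundary ∂_1: C_1 → C_0 is given by ∂[p,q] = [q] − [p]. For instance
  ∂bd = d − b.
The resulting 4×4 matrix has rank 3, and its Smith normal form has invariant factors (1,1,1).

From H_k ≅ ker(∂_k) / im(∂_{k+1}) we obtain:

  H_0: rank C_0 − rank ∂_1 = 4 − 3 = 1, and the invariant factors of ∂_1 are all 1, so H_0 = Z.
  H_1: rank ker ∂_1 − rank ∂_2 = (4 − 3) − 0 = 1, and there is no ∂_2, so H_1 = Z.

(K is a triangulation of the circle S^1.)

H_0 = Z,  H_1 = Z.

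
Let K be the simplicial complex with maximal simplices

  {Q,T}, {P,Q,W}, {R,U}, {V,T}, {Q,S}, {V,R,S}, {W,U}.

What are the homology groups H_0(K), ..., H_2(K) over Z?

K has 8 vertices, 11 edges, 2 triangles.
rank ∂_0 = 0, rank ∂_1 = 7 ⇒ b_0 = 8 − 0 − 7 = 1; all invariant factors of ∂_1 are 1 so no torsion. So H_0 ≅ Z.
rank ∂_1 = 7, rank ∂_2 = 2 ⇒ b_1 = 11 − 7 − 2 = 2; all invariant factors of ∂_2 are 1 so no torsion. So H_1 ≅ Z^2.
rank ∂_2 = 2, rank ∂_3 = 0 ⇒ b_2 = 2 − 2 − 0 = 0. So H_2 ≅ 0.

H_0 ≅ Z,  H_1 ≅ Z^2,  H_2 = 0.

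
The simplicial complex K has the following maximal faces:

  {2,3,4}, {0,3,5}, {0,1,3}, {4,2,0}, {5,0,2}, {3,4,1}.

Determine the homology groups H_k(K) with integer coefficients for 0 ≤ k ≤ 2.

Fix the vertex order 0 < 1 < 2 < 3 < 4 < 5 and write every simplex with vertices in increasing order. Then dim K = 2 and the simplices of K are:

  0-simplices (6): [0], [1], [2], [3], [4], [5]
  1-simplices (12): [0,1], [0,2], [0,3], [0,4], [0,5], [1,3], [1,4], [2,3], [2,4], [2,5], [3,4], [3,5]
  2-simplices (6): [0,1,3], [0,2,4], [0,2,5], [0,3,5], [1,3,4], [2,3,4]

giving chain groups C_0 ≅ Z^6, C_1 ≅ Z^12, C_2 ≅ Z^6.

Boundary ∂_1: C_1 → C_0 sends each edge [p,q] (with p < q) to q − p. For instance
  ∂[2,5] = [5] − [2].
This gives a 6×12 integer matrix of rank 5; reducing to Smith normal form yields diagonal entries (1,1,1,1,1).

Boundary ∂_2: C_2 → C_1 acts by ∂[p,q,r] = [q,r] − [p,r] + [p,q]. For instance
  ∂[1,3,4] = [3,4] − [1,4] + [1,3],
  ∂[0,3,5] = [3,5] − [0,5] + [0,3].
The resulting 12×6 matrix has rank 6, and its Smith normal form has invariant factors (1,1,1,1,1,1).

From H_k ≅ ker(∂_k) / im(∂_{k+1}) we obtain:

  H_0: rank C_0 − rank ∂_1 = 6 − 5 = 1, and the invariant factors of ∂_1 are all 1, so H_0 = Z.
  H_1: rank ker ∂_1 − rank ∂_2 = (12 − 5) − 6 = 1, and the invariant factors of ∂_2 are all 1, so H_1 = Z.
  H_2: rank ker ∂_2 − rank ∂_3 = (6 − 6) − 0 = 0, and there is no ∂_3, so H_2 = 0.

(K is a triangulation of the cylinder S^1 x I.)

H_0 = Z,  H_1 = Z,  H_2 = 0.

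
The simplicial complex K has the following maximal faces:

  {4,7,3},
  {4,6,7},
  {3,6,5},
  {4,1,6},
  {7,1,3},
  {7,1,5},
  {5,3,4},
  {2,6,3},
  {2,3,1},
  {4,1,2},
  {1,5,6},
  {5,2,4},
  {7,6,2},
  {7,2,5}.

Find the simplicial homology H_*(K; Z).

Take the total order 1 < 2 < 3 < 4 < 5 < 6 < 7 on the vertex set. Then K (dimension 2) consists of the simplices:

  0-simplices (7): [1], [2], [3], [4], [5], [6], [7]
  1-simplices (21): [1,2], [1,3], [1,4], [1,5], [1,6], [1,7], [2,3], [2,4], [2,5], [2,6], [2,7], [3,4], [3,5], [3,6], [3,7], [4,5], [4,6], [4,7], [5,6], [5,7], [6,7]
  2-simplices (14): [1,2,3], [1,2,4], [1,3,7], [1,4,6], [1,5,6], [1,5,7], [2,3,6], [2,4,5], [2,5,7], [2,6,7], [3,4,5], [3,4,7], [3,5,6], [4,6,7]

Hence C_0 ≅ Z^7, C_1 ≅ Z^21, C_2 ≅ Z^14.

The boundary map ∂_1: C_1 → C_0 maps an edge to its endpoints' difference, ∂[p,q] = q − p.
As a 7×21 matrix over Z this has rank 6, with invariant factors (1,1,1,1,1,1).

The boundary map ∂_2: C_2 → C_1 maps a triangle to the signed sum of its edges. For instance
  ∂[2,3,6] = [3,6] − [2,6] + [2,3],
  ∂[3,5,6] = [5,6] − [3,6] + [3,5].
This gives a 21×14 integer matrix of rank 13; reducing to Smith normal form yields diagonal entries (1,1,1,1,1,1,1,1,1,1,1,1,1).

Computing H_k = (kernel of ∂_k) / (image of ∂_{k+1}):

  H_0: rank C_0 − rank ∂_1 = 7 − 6 = 1, and the invariant factors of ∂_1 are all 1, so H_0 ≅ Z.
  H_1: rank ker ∂_1 − rank ∂_2 = (21 − 6) − 13 = 2, and the invariant factors of ∂_2 are all 1, so H_1 ≅ Z^2.
  H_2: rank ker ∂_2 − rank ∂_3 = (14 − 13) − 0 = 1, and there is no ∂_3, so H_2 ≅ Z.

H_0 ≅ Z,  H_1 ≅ Z^2,  H_2 ≅ Z.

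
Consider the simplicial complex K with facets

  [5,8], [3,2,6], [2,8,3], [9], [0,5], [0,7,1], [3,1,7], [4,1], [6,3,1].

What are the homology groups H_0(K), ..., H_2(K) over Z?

H_0 ≅ Z^2,  H_1 ≅ Z,  H_2 = 0.

K has 10 vertices, 14 edges, 5 triangles.
rank ∂_0 = 0, rank ∂_1 = 8 ⇒ b_0 = 10 − 0 − 8 = 2; all invariant factors of ∂_1 are 1 so no torsion. So H_0 ≅ Z^2.
rank ∂_1 = 8, rank ∂_2 = 5 ⇒ b_1 = 14 − 8 − 5 = 1; all invariant factors of ∂_2 are 1 so no torsion. So H_1 ≅ Z.
rank ∂_2 = 5, rank ∂_3 = 0 ⇒ b_2 = 5 − 5 − 0 = 0. So H_2 ≅ 0.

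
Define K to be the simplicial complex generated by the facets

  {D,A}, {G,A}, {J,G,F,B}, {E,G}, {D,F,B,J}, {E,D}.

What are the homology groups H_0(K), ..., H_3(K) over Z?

We work with the vertex ordering A < B < D < E < F < G < J. The simplices of K, each written with vertices in increasing order, are:

  0-simplices (7): A, B, D, E, F, G, J
  1-simplices (13): AD, AG, BD, BF, BG, BJ, DE, DF, DJ, EG, FG, FJ, GJ
  2-simplices (7): BDF, BDJ, BFG, BFJ, BGJ, DFJ, FGJ
  3-simplices (2): BDFJ, BFGJ

Hence C_0 ≅ Z^7, C_1 ≅ Z^13, C_2 ≅ Z^7, C_3 ≅ Z^2.

The boundary map ∂_1: C_1 → C_0 is given by ∂[p,q] = [q] − [p].
The 7×13 boundary matrix has rank 6 and Smith normal form diag(1,1,1,1,1,1).

The boundary map ∂_2: C_2 → C_1 sends each 2-simplex [p,q,r] to [q,r] − [p,r] + [p,q]. For instance
  ∂FGJ = GJ − FJ + FG,
  ∂BFG = FG − BG + BF.
This gives a 13×7 integer matrix of rank 5; reducing to Smith normal form yields diagonal entries (1,1,1,1,1).

∂_3: C_3 → C_2 sends each 3-simplex σ to the alternating sum Σ_i (−1)^i (σ with its i-th vertex removed). For instance
  ∂BDFJ = DFJ − BFJ + BDJ − BDF,
  ∂BFGJ = FGJ − BGJ + BFJ − BFG.
The resulting 7×2 matrix has rank 2, and its Smith normal form has invariant factors (1,1).

Computing H_k = (kernel of ∂_k) / (image of ∂_{k+1}):

  H_0: rank C_0 − rank ∂_1 = 7 − 6 = 1, and the invariant factors of ∂_1 are all 1, so H_0 ≅ Z.
  H_1: rank ker ∂_1 − rank ∂_2 = (13 − 6) − 5 = 2, and the invariant factors of ∂_2 are all 1, so H_1 ≅ Z^2.
  H_2: rank ker ∂_2 − rank ∂_3 = (7 − 5) − 2 = 0, and the invariant factors of ∂_3 are all 1, so H_2 ≅ 0.
  H_3: rank ker ∂_3 − rank ∂_4 = (2 − 2) − 0 = 0, and there is no ∂_4, so H_3 ≅ 0.

As a check, the Euler characteristic is 7 − 13 + 7 − 2 = -1, which agrees with 1 − 2 + 0 − 0 = -1.

H_0 ≅ Z,  H_1 ≅ Z^2,  H_2 = 0,  H_3 = 0.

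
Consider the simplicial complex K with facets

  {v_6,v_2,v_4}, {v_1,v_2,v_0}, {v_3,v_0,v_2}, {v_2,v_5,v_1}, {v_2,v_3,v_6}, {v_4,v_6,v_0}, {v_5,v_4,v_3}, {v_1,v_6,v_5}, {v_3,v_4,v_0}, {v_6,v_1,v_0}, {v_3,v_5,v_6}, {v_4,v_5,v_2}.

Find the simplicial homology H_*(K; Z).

H_0 ≅ Z,  H_1 ≅ Z/2Z,  H_2 = 0.

Order the vertices as v_0 < v_1 < v_2 < v_3 < v_4 < v_5 < v_6. Listing each simplex with vertices in this order, K has dimension 2 with simplices:

  0-simplices (7): [v_0], [v_1], [v_2], [v_3], [v_4], [v_5], [v_6]
  1-simplices (18): (18 of them)
  2-simplices (12): (12 of them)

so the chain groups are C_0 ≅ Z^7, C_1 ≅ Z^18, C_2 ≅ Z^12.

∂_1: C_1 → C_0 maps an edge to its endpoints' difference, ∂[p,q] = q − p. For instance
  ∂[v_1,v_5] = [v_5] − [v_1].
This gives a 7×18 integer matrix of rank 6; reducing to Smith normal form yields diagonal entries (1,1,1,1,1,1).

Boundary ∂_2: C_2 → C_1 acts by ∂[p,q,r] = [q,r] − [p,r] + [p,q]. For instance
  ∂[v_2,v_4,v_5] = [v_4,v_5] − [v_2,v_5] + [v_2,v_4],
  ∂[v_3,v_5,v_6] = [v_5,v_6] − [v_3,v_6] + [v_3,v_5].
The 18×12 boundary matrix has rank 12 and Smith normal form diag(1,1,1,1,1,1,1,1,1,1,1,2).

Now H_k = ker ∂_k / im ∂_{k+1}, so:

  H_0: rank C_0 − rank ∂_1 = 7 − 6 = 1, and the invariant factors of ∂_1 are all 1, so H_0 ≅ Z.
  H_1: rank ker ∂_1 − rank ∂_2 = (18 − 6) − 12 = 0, and ∂_2 has invariant factor 2 > 1, so H_1 ≅ Z/2Z.
  H_2: rank ker ∂_2 − rank ∂_3 = (12 − 12) − 0 = 0, and there is no ∂_3, so H_2 ≅ 0.

As a check, the Euler characteristic is 7 − 18 + 12 = 1, which agrees with 1 − 0 + 0 = 1.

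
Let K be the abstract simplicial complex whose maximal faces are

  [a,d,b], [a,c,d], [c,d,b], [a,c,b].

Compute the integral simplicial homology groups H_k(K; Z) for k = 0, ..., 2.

H_0 ≅ Z,  H_1 = 0,  H_2 ≅ Z.

Fix the vertex order a < b < c < d and write every simplex with vertices in increasing order. Then dim K = 2 and the simplices of K are:

  0-simplices (4): a, b, c, d
  1-simplices (6): ab, ac, ad, bc, bd, cd
  2-simplices (4): abc, abd, acd, bcd

Hence C_0 ≅ Z^4, C_1 ≅ Z^6, C_2 ≅ Z^4.

The boundary map ∂_1: C_1 → C_0 maps an edge to its endpoints' difference, ∂[p,q] = q − p. For instance
  ∂bc = c − b.
The resulting 4×6 matrix has rank 3, and its Smith normal form has invariant factors (1,1,1).

Boundary ∂_2: C_2 → C_1 maps a triangle to the signed sum of its edges. For instance
  ∂acd = cd − ad + ac,
  ∂abc = bc − ac + ab.
As a 6×4 matrix over Z this has rank 3, with invariant factors (1,1,1).

From H_k ≅ ker(∂_k) / im(∂_{k+1}) we obtain:

  H_0: rank C_0 − rank ∂_1 = 4 − 3 = 1, and the invariant factors of ∂_1 are all 1, so H_0 ≅ Z.
  H_1: rank ker ∂_1 − rank ∂_2 = (6 − 3) − 3 = 0, and the invariant factors of ∂_2 are all 1, so H_1 ≅ 0.
  H_2: rank ker ∂_2 − rank ∂_3 = (4 − 3) − 0 = 1, and there is no ∂_3, so H_2 ≅ Z.

(K is a triangulation of the 2-sphere S^2.)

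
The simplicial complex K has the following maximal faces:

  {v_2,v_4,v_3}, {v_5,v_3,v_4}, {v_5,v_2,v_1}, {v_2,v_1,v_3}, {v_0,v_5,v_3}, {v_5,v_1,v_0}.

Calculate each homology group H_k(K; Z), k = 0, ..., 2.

Take the total order v_0 < v_1 < v_2 < v_3 < v_4 < v_5 on the vertex set. Then K (dimension 2) consists of the simplices:

  0-simplices (6): [v_0], [v_1], [v_2], [v_3], [v_4], [v_5]
  1-simplices (12): [v_0,v_1], [v_0,v_3], [v_0,v_5], [v_1,v_2], [v_1,v_3], [v_1,v_5], [v_2,v_3], [v_2,v_4], [v_2,v_5], [v_3,v_4], [v_3,v_5], [v_4,v_5]
  2-simplices (6): [v_0,v_1,v_5], [v_0,v_3,v_5], [v_1,v_2,v_3], [v_1,v_2,v_5], [v_2,v_3,v_4], [v_3,v_4,v_5]

so the chain groups are C_0 ≅ Z^6, C_1 ≅ Z^12, C_2 ≅ Z^6.

Boundary ∂_1: C_1 → C_0 sends each edge [p,q] (with p < q) to q − p.
The 6×12 boundary matrix has rank 5 and Smith normal form diag(1,1,1,1,1).

∂_2: C_2 → C_1 maps a triangle to the signed sum of its edges. For instance
  ∂[v_3,v_4,v_5] = [v_4,v_5] − [v_3,v_5] + [v_3,v_4],
  ∂[v_1,v_2,v_3] = [v_2,v_3] − [v_1,v_3] + [v_1,v_2].
The 12×6 boundary matrix has rank 6 and Smith normal form diag(1,1,1,1,1,1).

Computing H_k = (kernel of ∂_k) / (image of ∂_{k+1}):

  H_0: rank C_0 − rank ∂_1 = 6 − 5 = 1, and the invariant factors of ∂_1 are all 1, so H_0 ≅ Z.
  H_1: rank ker ∂_1 − rank ∂_2 = (12 − 5) − 6 = 1, and the invariant factors of ∂_2 are all 1, so H_1 ≅ Z.
  H_2: rank ker ∂_2 − rank ∂_3 = (6 − 6) − 0 = 0, and there is no ∂_3, so H_2 ≅ 0.

(K is a triangulation of the cylinder S^1 x I.)

H_0 = Z,  H_1 = Z,  H_2 = 0.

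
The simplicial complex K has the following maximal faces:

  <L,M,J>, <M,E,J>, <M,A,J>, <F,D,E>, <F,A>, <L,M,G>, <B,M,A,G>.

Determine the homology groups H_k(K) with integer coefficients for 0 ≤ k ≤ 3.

H_0 ≅ Z,  H_1 ≅ Z,  H_2 = 0,  H_3 = 0.

Take the total order A < B < D < E < F < G < J < L < M on the vertex set. Then K (dimension 3) consists of the simplices:

  0-simplices (9): A, B, D, E, F, G, J, L, M
  1-simplices (17): AB, AF, AG, AJ, AM, BG, BM, DE, DF, EF, EJ, EM, GL, GM, JL, JM, LM
  2-simplices (9): ABG, ABM, AGM, AJM, BGM, DEF, EJM, GLM, JLM
  3-simplices (1): ABGM

giving chain groups C_0 ≅ Z^9, C_1 ≅ Z^17, C_2 ≅ Z^9, C_3 ≅ Z^1.

Boundary ∂_1: C_1 → C_0 maps an edge to its endpoints' difference, ∂[p,q] = q − p. For instance
  ∂LM = M − L.
The 9×17 boundary matrix has rank 8 and Smith normal form diag(1,1,1,1,1,1,1,1).

Boundary ∂_2: C_2 → C_1 sends each 2-simplex [p,q,r] to [q,r] − [p,r] + [p,q]. For instance
  ∂EJM = JM − EM + EJ,
  ∂AGM = GM − AM + AG.
This gives a 17×9 integer matrix of rank 8; reducing to Smith normal form yields diagonal entries (1,1,1,1,1,1,1,1).

Boundary ∂_3: C_3 → C_2 sends each 3-simplex σ to the alternating sum Σ_i (−1)^i (σ with its i-th vertex removed). For instance
  ∂ABGM = BGM − AGM + ABM − ABG.
This gives a 9×1 integer matrix of rank 1; reducing to Smith normal form yields diagonal entries (1).

Reading off H_k = ker ∂_k / im ∂_{k+1}:

  H_0: rank C_0 − rank ∂_1 = 9 − 8 = 1, and the invariant factors of ∂_1 are all 1, so H_0 ≅ Z.
  H_1: rank ker ∂_1 − rank ∂_2 = (17 − 8) − 8 = 1, and the invariant factors of ∂_2 are all 1, so H_1 ≅ Z.
  H_2: rank ker ∂_2 − rank ∂_3 = (9 − 8) − 1 = 0, and the invariant factors of ∂_3 are all 1, so H_2 ≅ 0.
  H_3: rank ker ∂_3 − rank ∂_4 = (1 − 1) − 0 = 0, and there is no ∂_4, so H_3 ≅ 0.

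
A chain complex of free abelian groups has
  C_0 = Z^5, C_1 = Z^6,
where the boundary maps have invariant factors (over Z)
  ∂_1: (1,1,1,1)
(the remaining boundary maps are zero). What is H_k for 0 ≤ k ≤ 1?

H_0: b_0 = 5 − 0 − 4 = 1; torsion from ∂_1 factors > 1: none. So H_0 = Z.
H_1: b_1 = 6 − 4 − 0 = 2; torsion from ∂_2 factors > 1: none. So H_1 = Z^2.

H_0 = Z,  H_1 = Z^2.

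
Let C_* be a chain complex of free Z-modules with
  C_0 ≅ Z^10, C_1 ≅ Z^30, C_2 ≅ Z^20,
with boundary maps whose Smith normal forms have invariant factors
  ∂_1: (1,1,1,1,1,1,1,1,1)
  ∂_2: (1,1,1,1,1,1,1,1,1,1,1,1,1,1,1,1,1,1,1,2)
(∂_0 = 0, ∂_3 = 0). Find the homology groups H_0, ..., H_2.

H_0 ≅ Z,  H_1 ≅ Z ⊕ Z/2Z,  H_2 = 0.

H_0: b_0 = 10 − 0 − 9 = 1; torsion from ∂_1 factors > 1: none. So H_0 ≅ Z.
H_1: b_1 = 30 − 9 − 20 = 1; torsion from ∂_2 factors > 1: [2]. So H_1 ≅ Z ⊕ Z/2Z.
H_2: b_2 = 20 − 20 − 0 = 0; torsion from ∂_3 factors > 1: none. So H_2 ≅ 0.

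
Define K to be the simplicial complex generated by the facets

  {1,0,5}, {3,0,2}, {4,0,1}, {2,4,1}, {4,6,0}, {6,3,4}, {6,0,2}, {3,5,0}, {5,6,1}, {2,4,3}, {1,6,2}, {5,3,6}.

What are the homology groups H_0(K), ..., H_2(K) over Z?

Order the vertices as 0 < 1 < 2 < 3 < 4 < 5 < 6. Listing each simplex with vertices in this order, K has dimension 2 with simplices:

  0-simplices (7): [0], [1], [2], [3], [4], [5], [6]
  1-simplices (18): [0,1], [0,2], [0,3], [0,4], [0,5], [0,6], [1,2], [1,4], [1,5], [1,6], [2,3], [2,4], [2,6], [3,4], [3,5], [3,6], [4,6], [5,6]
  2-simplices (12): [0,1,4], [0,1,5], [0,2,3], [0,2,6], [0,3,5], [0,4,6], [1,2,4], [1,2,6], [1,5,6], [2,3,4], [3,4,6], [3,5,6]

Hence C_0 ≅ Z^7, C_1 ≅ Z^18, C_2 ≅ Z^12.

The boundary map ∂_1: C_1 → C_0 is given by ∂[p,q] = [q] − [p].
The resulting 7×18 matrix has rank 6, and its Smith normal form has invariant factors (1,1,1,1,1,1).

Boundary ∂_2: C_2 → C_1 maps a triangle to the signed sum of its edges. For instance
  ∂[2,3,4] = [3,4] − [2,4] + [2,3],
  ∂[0,1,4] = [1,4] − [0,4] + [0,1].
This gives a 18×12 integer matrix of rank 12; reducing to Smith normal form yields diagonal entries (1,1,1,1,1,1,1,1,1,1,1,2).

Now H_k = ker ∂_k / im ∂_{k+1}, so:

  H_0: rank C_0 − rank ∂_1 = 7 − 6 = 1, and the invariant factors of ∂_1 are all 1, so H_0 = Z.
  H_1: rank ker ∂_1 − rank ∂_2 = (18 − 6) − 12 = 0, and ∂_2 has invariant factor 2 > 1, so H_1 = Z/2.
  H_2: rank ker ∂_2 − rank ∂_3 = (12 − 12) − 0 = 0, and there is no ∂_3, so H_2 = 0.

As a check, the Euler characteristic is 7 − 18 + 12 = 1, which agrees with 1 − 0 + 0 = 1.

H_0 = Z,  H_1 = Z/2,  H_2 = 0.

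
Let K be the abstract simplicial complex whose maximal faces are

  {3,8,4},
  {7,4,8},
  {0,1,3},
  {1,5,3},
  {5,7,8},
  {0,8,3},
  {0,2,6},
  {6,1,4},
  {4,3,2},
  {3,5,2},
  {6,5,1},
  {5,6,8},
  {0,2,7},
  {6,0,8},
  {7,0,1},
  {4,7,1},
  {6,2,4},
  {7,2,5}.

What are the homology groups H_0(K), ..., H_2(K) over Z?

We work with the vertex ordering 0 < 1 < 2 < 3 < 4 < 5 < 6 < 7 < 8. The simplices of K, each written with vertices in increasing order, are:

  0-simplices (9): [0], [1], [2], [3], [4], [5], [6], [7], [8]
  1-simplices (27): (27 of them)
  2-simplices (18): [0,1,3], [0,1,7], [0,2,6], [0,2,7], [0,3,8], [0,6,8], [1,3,5], [1,4,6], [1,4,7], [1,5,6], [2,3,4], [2,3,5], [2,4,6], [2,5,7], [3,4,8], [4,7,8], [5,6,8], [5,7,8]

giving chain groups C_0 ≅ Z^9, C_1 ≅ Z^27, C_2 ≅ Z^18.

Boundary ∂_1: C_1 → C_0 maps an edge to its endpoints' difference, ∂[p,q] = q − p.
The resulting 9×27 matrix has rank 8, and its Smith normal form has invariant factors (1,1,1,1,1,1,1,1).

Boundary ∂_2: C_2 → C_1 maps a triangle to the signed sum of its edges. For instance
  ∂[4,7,8] = [7,8] − [4,8] + [4,7],
  ∂[2,3,4] = [3,4] − [2,4] + [2,3].
The resulting 27×18 matrix has rank 17, and its Smith normal form has invariant factors (1,1,1,1,1,1,1,1,1,1,1,1,1,1,1,1,1).

Reading off H_k = ker ∂_k / im ∂_{k+1}:

  H_0: rank C_0 − rank ∂_1 = 9 − 8 = 1, and the invariant factors of ∂_1 are all 1, so H_0 = Z.
  H_1: rank ker ∂_1 − rank ∂_2 = (27 − 8) − 17 = 2, and the invariant factors of ∂_2 are all 1, so H_1 = Z^2.
  H_2: rank ker ∂_2 − rank ∂_3 = (18 − 17) − 0 = 1, and there is no ∂_3, so H_2 = Z.

H_0 = Z,  H_1 = Z^2,  H_2 = Z.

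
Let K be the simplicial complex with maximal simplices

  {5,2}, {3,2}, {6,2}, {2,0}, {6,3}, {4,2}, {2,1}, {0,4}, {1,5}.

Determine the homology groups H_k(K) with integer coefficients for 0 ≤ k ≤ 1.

Take the total order 0 < 1 < 2 < 3 < 4 < 5 < 6 on the vertex set. Then K (dimension 1) consists of the simplices:

  0-simplices (7): [0], [1], [2], [3], [4], [5], [6]
  1-simplices (9): [0,2], [0,4], [1,2], [1,5], [2,3], [2,4], [2,5], [2,6], [3,6]

giving chain groups C_0 ≅ Z^7, C_1 ≅ Z^9.

∂_1: C_1 → C_0 is given by ∂[p,q] = [q] − [p].
As a 7×9 matrix over Z this has rank 6, with invariant factors (1,1,1,1,1,1).

From H_k ≅ ker(∂_k) / im(∂_{k+1}) we obtain:

  H_0: rank C_0 − rank ∂_1 = 7 − 6 = 1, and the invariant factors of ∂_1 are all 1, so H_0 = Z.
  H_1: rank ker ∂_1 − rank ∂_2 = (9 − 6) − 0 = 3, and there is no ∂_2, so H_1 = Z^3.

(K is a triangulation of a wedge of 3 circles.)

H_0 = Z,  H_1 = Z^3.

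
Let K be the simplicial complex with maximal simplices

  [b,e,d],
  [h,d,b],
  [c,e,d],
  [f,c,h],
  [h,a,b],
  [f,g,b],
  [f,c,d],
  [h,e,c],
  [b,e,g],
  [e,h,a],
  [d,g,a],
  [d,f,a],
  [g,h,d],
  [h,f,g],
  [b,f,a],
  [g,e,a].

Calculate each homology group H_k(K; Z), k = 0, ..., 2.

H_0 ≅ Z,  H_1 ≅ Z^2,  H_2 ≅ Z.

Order the vertices as a < b < c < d < e < f < g < h. Listing each simplex with vertices in this order, K has dimension 2 with simplices:

  0-simplices (8): a, b, c, d, e, f, g, h
  1-simplices (24): ab, ad, ae, af, ag, ah, bd, be, bf, bg, bh, cd, ce, cf, ch, de, df, dg, dh, eg, eh, fg, fh, gh
  2-simplices (16): abf, abh, adf, adg, aeg, aeh, bde, bdh, beg, bfg, cde, cdf, ceh, cfh, dgh, fgh

Hence C_0 ≅ Z^8, C_1 ≅ Z^24, C_2 ≅ Z^16.

The boundary map ∂_1: C_1 → C_0 is given by ∂[p,q] = [q] − [p]. For instance
  ∂dh = h − d.
This gives a 8×24 integer matrix of rank 7; reducing to Smith normal form yields diagonal entries (1,1,1,1,1,1,1).

Boundary ∂_2: C_2 → C_1 sends each 2-simplex [p,q,r] to [q,r] − [p,r] + [p,q]. For instance
  ∂abh = bh − ah + ab,
  ∂bfg = fg − bg + bf.
The 24×16 boundary matrix has rank 15 and Smith normal form diag(1,1,1,1,1,1,1,1,1,1,1,1,1,1,1).

From H_k ≅ ker(∂_k) / im(∂_{k+1}) we obtain:

  H_0: rank C_0 − rank ∂_1 = 8 − 7 = 1, and the invariant factors of ∂_1 are all 1, so H_0 ≅ Z.
  H_1: rank ker ∂_1 − rank ∂_2 = (24 − 7) − 15 = 2, and the invariant factors of ∂_2 are all 1, so H_1 ≅ Z^2.
  H_2: rank ker ∂_2 − rank ∂_3 = (16 − 15) − 0 = 1, and there is no ∂_3, so H_2 ≅ Z.

As a check, the Euler characteristic is 8 − 24 + 16 = 0, which agrees with 1 − 2 + 1 = 0.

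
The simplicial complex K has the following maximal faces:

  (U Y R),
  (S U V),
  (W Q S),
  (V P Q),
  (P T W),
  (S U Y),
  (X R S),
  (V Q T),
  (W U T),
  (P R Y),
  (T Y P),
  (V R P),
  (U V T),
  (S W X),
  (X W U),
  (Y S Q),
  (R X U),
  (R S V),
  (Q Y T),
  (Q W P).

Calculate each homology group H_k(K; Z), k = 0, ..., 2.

Fix the vertex order P < Q < R < S < T < U < V < W < X < Y and write every simplex with vertices in increasing order. Then dim K = 2 and the simplices of K are:

  0-simplices (10): P, Q, R, S, T, U, V, W, X, Y
  1-simplices (30): PQ, PR, PT, PV, PW, PY, QS, QT, QV, QW, QY, RS, RU, RV, RX, RY, SU, SV, SW, SX, SY, TU, TV, TW, TY, UV, UW, UX, UY, WX
  2-simplices (20): PQV, PQW, PRV, PRY, PTW, PTY, QSW, QSY, QTV, QTY, RSV, RSX, RUX, RUY, SUV, SUY, SWX, TUV, TUW, UWX

Hence C_0 ≅ Z^10, C_1 ≅ Z^30, C_2 ≅ Z^20.

∂_1: C_1 → C_0 maps an edge to its endpoints' difference, ∂[p,q] = q − p.
The resulting 10×30 matrix has rank 9, and its Smith normal form has invariant factors (1,1,1,1,1,1,1,1,1).

∂_2: C_2 → C_1 maps a triangle to the signed sum of its edges. For instance
  ∂TUV = UV − TV + TU,
  ∂QTV = TV − QV + QT.
The resulting 30×20 matrix has rank 20, and its Smith normal form has invariant factors (1,1,1,1,1,1,1,1,1,1,1,1,1,1,1,1,1,1,1,2).

Reading off H_k = ker ∂_k / im ∂_{k+1}:

  H_0: rank C_0 − rank ∂_1 = 10 − 9 = 1, and the invariant factors of ∂_1 are all 1, so H_0 = Z.
  H_1: rank ker ∂_1 − rank ∂_2 = (30 − 9) − 20 = 1, and ∂_2 has invariant factor 2 > 1, so H_1 = Z × Z/2.
  H_2: rank ker ∂_2 − rank ∂_3 = (20 − 20) − 0 = 0, and there is no ∂_3, so H_2 = 0.

H_0 = Z,  H_1 = Z × Z/2,  H_2 = 0.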